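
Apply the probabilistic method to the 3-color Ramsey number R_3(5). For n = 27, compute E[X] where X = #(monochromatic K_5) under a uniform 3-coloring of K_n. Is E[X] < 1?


E[X] = C(27, 5) · 3^{1 − 10} = 80730 · 3^{−9} = 80730/19683.
As a reduced fraction: E[X] = 2990/729 ≈ 4.1015.
Is E[X] < 1? NO.
Since E[X] ≥ 1, the first-moment bound is inconclusive at n = 27; it does NOT by itself certify R_3(5) > 27.

E[X] = 2990/729 ≈ 4.1015; E[X] ≥ 1; first-moment method inconclusive here.


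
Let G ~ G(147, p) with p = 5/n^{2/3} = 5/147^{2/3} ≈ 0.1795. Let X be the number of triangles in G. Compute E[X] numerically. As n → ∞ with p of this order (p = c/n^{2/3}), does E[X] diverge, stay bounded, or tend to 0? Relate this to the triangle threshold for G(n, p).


Number of potential triangles: C(147, 3) = 518665.
Each occurs with probability p³ ≈ (0.1795)³ ≈ 5.784627e-03.
By linearity: E[X] = C(147, 3)·p³ ≈ 518665 · 5.784627e-03 ≈ 3000.2834.
Since α = 2/3 < 1, p = c/n^{2/3} ≫ 1/n is above the triangle threshold p ~ 1/n. Asymptotically E[X] ~ (c³/6)·n^{3(1−α)} = (5³/6)·n^{1} → ∞; triangles are abundant w.h.p.

E[X] ≈ 3000.2834; in regime p = Θ(1/n^{2/3}) E[X] diverges (above the triangle threshold p ~ 1/n).


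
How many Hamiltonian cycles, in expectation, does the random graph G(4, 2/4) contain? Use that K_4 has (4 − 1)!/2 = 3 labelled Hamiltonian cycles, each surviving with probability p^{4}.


K_4 has (4 − 1)!/2 = 3 labelled Hamiltonian cycles.
For each such Hamiltonian cycle H, let X_H = 1 if all 4 edges of H are present in G. Then P[X_H = 1] = p^{4} = (1/2)^{4} = 1/16.
Summing the indicators: E[X] = Σ_H E[X_H] = 3 · p^{4} = 3 · 1/16 = 3/16.
Numerically: E[X] ≈ 0.188.

E[X] = 3 · (1/2)^{4} = 3/16 ≈ 0.188.


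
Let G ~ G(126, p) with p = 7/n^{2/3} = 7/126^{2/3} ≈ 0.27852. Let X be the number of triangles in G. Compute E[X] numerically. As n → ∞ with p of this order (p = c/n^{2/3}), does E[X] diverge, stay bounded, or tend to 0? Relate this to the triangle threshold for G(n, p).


Number of potential triangles: C(126, 3) = 325500.
Each occurs with probability p³ ≈ (0.27852)³ ≈ 2.1604938e-02.
By linearity: E[X] = C(126, 3)·p³ ≈ 325500 · 2.1604938e-02 ≈ 7032.40741.
Since α = 2/3 < 1, p = c/n^{2/3} ≫ 1/n is above the triangle threshold p ~ 1/n. Asymptotically E[X] ~ (c³/6)·n^{3(1−α)} = (7³/6)·n^{1} → ∞; triangles are abundant w.h.p.

E[X] ≈ 7032.40741; in regime p = Θ(1/n^{2/3}) E[X] diverges (above the triangle threshold p ~ 1/n).


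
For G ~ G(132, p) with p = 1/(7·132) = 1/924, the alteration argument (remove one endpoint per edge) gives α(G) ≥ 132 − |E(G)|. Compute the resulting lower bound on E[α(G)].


E[|E(G)|] = C(132, 2)·p = 8646 · (1/924) = 131/14.
E[α(G)] ≥ n − E[|E(G)|] = 132 − 131/14 = 1717/14.
Numerically: ≈ 122.6429.
(This is only a lower bound; the true E[α(G)] may be larger.)

E[α(G)] ≥ 1717/14 ≈ 122.6429.


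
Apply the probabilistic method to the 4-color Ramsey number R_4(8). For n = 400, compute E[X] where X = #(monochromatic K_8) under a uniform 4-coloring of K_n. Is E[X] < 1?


E[X] = C(400, 8) · 4^{1 − 28} = 15148408086508950 · 4^{−27} = 15148408086508950/18014398509481984.
As a reduced fraction: E[X] = 7574204043254475/9007199254740992 ≈ 0.841.
Is E[X] < 1? YES.
Since E[X] < 1, there exists a 4-coloring of K_{400} with no monochromatic K_8; hence R_4(8) > 400.

E[X] = 7574204043254475/9007199254740992 ≈ 0.841; E[X] < 1, so R_4(8) > 400.


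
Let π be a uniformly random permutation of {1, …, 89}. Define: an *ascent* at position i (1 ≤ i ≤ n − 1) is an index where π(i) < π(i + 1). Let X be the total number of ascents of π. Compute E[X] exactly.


Write X = Σ X_I over i = 1, …, 88, with X_I the indicator of one ascent.
There are 88 indicators.
For each fixed i, the pair (π(i), π(i+1)) is a uniformly random ordered pair of distinct values from {1, …, 89}; by symmetry P[π(i) < π(i+1)] = 1/2.
By linearity: E[X] = 88 · (1/2) = (89 − 1) · (1/2) = 44 ≈ 44.000000.

E[X] = 44 = 44.000000.


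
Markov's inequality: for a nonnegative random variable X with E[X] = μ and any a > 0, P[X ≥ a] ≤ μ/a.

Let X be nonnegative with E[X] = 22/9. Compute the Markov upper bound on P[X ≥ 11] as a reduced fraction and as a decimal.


μ = E[X] = 22/9, a = 11.
Markov: P[X ≥ 11] ≤ μ/a = (22/9)/11 = 2/9.
Numerically: ≈ 0.222.
(Since a = 11 > μ = 2.444, the bound 2/9 is < 1 and informative.)

P[X ≥ 11] ≤ 2/9 ≈ 0.222.


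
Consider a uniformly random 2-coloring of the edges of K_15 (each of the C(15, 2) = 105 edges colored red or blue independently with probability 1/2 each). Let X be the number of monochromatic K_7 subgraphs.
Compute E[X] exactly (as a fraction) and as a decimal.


Let X = Σ_S X_S over the C(15, 7) = 6435 subsets S of size 7, where X_S = 1 if the K_7 on S is monochromatic.
For a fixed S, the K_7 on S has C(7, 2) = 21 edges. P[all 21 edges red] = (1/2)^21, and likewise for blue, so P[monochromatic] = 2·(1/2)^21 = 2^{1 − 21} = 1/1048576.
Summing: E[X] = C(15, 7) · 2^{1 − 21} = 6435 · 1/1048576 = 6435/1048576.
Numerically: E[X] ≈ 0.00614.

E[X] = C(15,7)·2^(1−C(7,2)) = 6435/1048576 ≈ 0.00614.


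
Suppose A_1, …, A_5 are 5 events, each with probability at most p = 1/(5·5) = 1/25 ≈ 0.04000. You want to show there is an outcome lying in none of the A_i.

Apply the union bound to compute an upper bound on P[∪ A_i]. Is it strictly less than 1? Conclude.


Union bound: P[∪_{i=1}^{5} A_i] ≤ Σ_i P[A_i] ≤ 5·p = 5·(1/25) = 1/5.
Numerically: 1/5 ≈ 0.20000.
Is 1/5 < 1? YES.
Since P[∪ A_i] ≤ 1/5 < 1, the complement has P[∩ A_i^c] ≥ 1 − 1/5 = 4/5 > 0, so some outcome avoids every A_i.

5·p = 1/5 ≈ 0.20000; existence CERTIFIED by the union bound.


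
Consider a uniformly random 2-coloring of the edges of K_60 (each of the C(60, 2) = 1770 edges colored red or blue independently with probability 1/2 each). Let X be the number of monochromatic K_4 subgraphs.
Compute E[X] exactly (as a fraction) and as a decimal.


Let X = Σ_S X_S over the C(60, 4) = 487635 subsets S of size 4, where X_S = 1 if the K_4 on S is monochromatic.
For a fixed S, the K_4 on S has C(4, 2) = 6 edges. P[all 6 edges red] = (1/2)^6, and likewise for blue, so P[monochromatic] = 2·(1/2)^6 = 2^{1 − 6} = 1/32.
By linearity of expectation: E[X] = C(60, 4) · 2^{1 − 6} = 487635 · 1/32 = 487635/32.
Numerically: E[X] ≈ 15238.594.

E[X] = C(60,4)·2^(1−C(4,2)) = 487635/32 ≈ 15238.594.


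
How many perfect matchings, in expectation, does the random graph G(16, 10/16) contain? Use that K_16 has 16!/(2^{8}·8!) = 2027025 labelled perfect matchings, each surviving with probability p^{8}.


K_16 has 16!/(2^{8}·8!) = 2027025 labelled perfect matchings.
For each such perfect matching H, let X_H = 1 if all 8 edges of H are present in G. Then P[X_H = 1] = p^{8} = (5/8)^{8} = 390625/16777216.
By linearity of expectation: E[X] = Σ_H E[X_H] = 2027025 · p^{8} = 2027025 · 390625/16777216 = 791806640625/16777216.
Numerically: E[X] ≈ 47195.

E[X] = 2027025 · (5/8)^{8} = 791806640625/16777216 ≈ 47195.


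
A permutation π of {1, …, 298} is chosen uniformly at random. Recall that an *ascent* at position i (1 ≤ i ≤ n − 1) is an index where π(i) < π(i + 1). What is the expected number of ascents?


Write X = Σ X_I over i = 1, …, 297, with X_I the indicator of one ascent.
There are 297 indicators.
For each fixed i, the pair (π(i), π(i+1)) is a uniformly random ordered pair of distinct values from {1, …, 298}; by symmetry P[π(i) < π(i+1)] = 1/2.
By linearity: E[X] = 297 · (1/2) = (298 − 1) · (1/2) = 297/2 ≈ 148.50000.

E[X] = 297/2 = 148.50000.


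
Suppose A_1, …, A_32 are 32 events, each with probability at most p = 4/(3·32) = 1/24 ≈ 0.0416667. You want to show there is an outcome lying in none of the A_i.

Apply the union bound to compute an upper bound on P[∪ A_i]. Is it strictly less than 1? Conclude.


Union bound: P[∪_{i=1}^{32} A_i] ≤ Σ_i P[A_i] ≤ 32·p = 32·(1/24) = 4/3.
Numerically: 4/3 ≈ 1.3333333.
Is 4/3 < 1? NO.
Since the bound 4/3 is ≥ 1, the union bound is uninformative here; it does NOT by itself certify existence.

32·p = 4/3 ≈ 1.3333333; existence NOT certified by the union bound.


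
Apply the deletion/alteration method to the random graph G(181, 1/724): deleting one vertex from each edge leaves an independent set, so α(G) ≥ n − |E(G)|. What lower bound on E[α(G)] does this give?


E[|E(G)|] = C(181, 2)·p = 16290 · (1/724) = 45/2.
E[α(G)] ≥ n − E[|E(G)|] = 181 − 45/2 = 317/2.
Numerically: ≈ 158.50000.
(This is only a lower bound; the true E[α(G)] may be larger.)

E[α(G)] ≥ 317/2 ≈ 158.50000.


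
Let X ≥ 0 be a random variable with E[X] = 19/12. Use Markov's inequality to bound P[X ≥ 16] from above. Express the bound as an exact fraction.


μ = E[X] = 19/12, a = 16.
Markov: P[X ≥ 16] ≤ μ/a = (19/12)/16 = 19/192.
Numerically: ≈ 0.098958.
(Since a = 16 > μ = 1.583333, the bound 19/192 is < 1 and informative.)

P[X ≥ 16] ≤ 19/192 ≈ 0.098958.


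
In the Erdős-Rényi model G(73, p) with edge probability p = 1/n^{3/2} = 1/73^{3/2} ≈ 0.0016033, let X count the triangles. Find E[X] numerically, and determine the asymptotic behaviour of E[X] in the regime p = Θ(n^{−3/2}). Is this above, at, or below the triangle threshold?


Number of potential triangles: C(73, 3) = 62196.
Each occurs with probability p³ ≈ (0.0016033)³ ≈ 4.12142242e-09.
By linearity: E[X] = C(73, 3)·p³ ≈ 62196 · 4.12142242e-09 ≈ 0.000256.
Since α = 3/2 > 1, p = c/n^{3/2} = o(1/n) is below the triangle threshold p ~ 1/n. Asymptotically E[X] ~ (c³/6)·n^{3(1−α)} = (1³/6)·n^{-1.5} → 0, so by Markov's inequality G has no triangles w.h.p.

E[X] ≈ 0.000256; in regime p = Θ(1/n^{3/2}) E[X] tends to 0 (below the triangle threshold p ~ 1/n).


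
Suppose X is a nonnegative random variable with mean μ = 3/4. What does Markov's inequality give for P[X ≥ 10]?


μ = E[X] = 3/4, a = 10.
Markov: P[X ≥ 10] ≤ μ/a = (3/4)/10 = 3/40.
Numerically: ≈ 0.075.
(Since a = 10 > μ = 0.750, the bound 3/40 is < 1 and informative.)

P[X ≥ 10] ≤ 3/40 ≈ 0.075.


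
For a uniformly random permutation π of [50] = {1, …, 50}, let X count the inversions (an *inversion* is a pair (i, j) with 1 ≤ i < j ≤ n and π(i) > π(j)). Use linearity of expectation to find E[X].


Write X = Σ X_I over the C(50, 2) = 1225 pairs i < j, with X_I the indicator of one inversion.
There are 1225 indicators.
For each fixed pair i < j, the values π(i) and π(j) are two distinct elements of {1, …, 50} in uniformly random order; by symmetry P[π(i) > π(j)] = 1/2.
By linearity: E[X] = 1225 · (1/2) = C(50, 2) · (1/2) = 1225/2 = 1225/2 ≈ 612.5000.

E[X] = 1225/2 = 612.5000.


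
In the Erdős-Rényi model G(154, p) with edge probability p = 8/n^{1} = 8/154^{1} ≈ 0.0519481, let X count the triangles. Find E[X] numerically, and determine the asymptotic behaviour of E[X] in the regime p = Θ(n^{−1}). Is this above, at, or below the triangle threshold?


Number of potential triangles: C(154, 3) = 596904.
Each occurs with probability p³ ≈ (0.0519481)³ ≈ 1.40187018e-04.
By linearity: E[X] = C(154, 3)·p³ ≈ 596904 · 1.40187018e-04 ≈ 83.678192.
Here α = 1, so p = 8/n is exactly at the triangle threshold p ~ 1/n. Asymptotically E[X] → c³/6 = 8³/6 = 256/3 ≈ 85.333333, a bounded constant. In this regime the triangle count is asymptotically Poisson(c³/6).

E[X] ≈ 83.678192; in regime p = Θ(1/n^{1}) E[X] stays bounded (at the triangle threshold p ~ 1/n).


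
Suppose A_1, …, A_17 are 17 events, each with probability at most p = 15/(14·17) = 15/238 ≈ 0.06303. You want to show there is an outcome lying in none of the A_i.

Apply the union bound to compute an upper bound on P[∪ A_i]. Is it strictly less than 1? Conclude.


Union bound: P[∪_{i=1}^{17} A_i] ≤ Σ_i P[A_i] ≤ 17·p = 17·(15/238) = 15/14.
Numerically: 15/14 ≈ 1.07143.
Is 15/14 < 1? NO.
Since the bound 15/14 is ≥ 1, the union bound is uninformative here; it does NOT by itself certify existence.

17·p = 15/14 ≈ 1.07143; existence NOT certified by the union bound.


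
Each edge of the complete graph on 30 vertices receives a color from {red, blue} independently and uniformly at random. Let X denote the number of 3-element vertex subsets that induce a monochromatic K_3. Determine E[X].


Let X = Σ_S X_S over the C(30, 3) = 4060 subsets S of size 3, where X_S = 1 if the K_3 on S is monochromatic.
For a fixed S, the K_3 on S has C(3, 2) = 3 edges. P[all 3 edges red] = (1/2)^3, and likewise for blue, so P[monochromatic] = 2·(1/2)^3 = 2^{1 − 3} = 1/4.
Summing: E[X] = C(30, 3) · 2^{1 − 3} = 4060 · 1/4 = 1015.
Numerically: E[X] ≈ 1015.000.

E[X] = C(30,3)·2^(1−C(3,2)) = 1015 ≈ 1015.000.


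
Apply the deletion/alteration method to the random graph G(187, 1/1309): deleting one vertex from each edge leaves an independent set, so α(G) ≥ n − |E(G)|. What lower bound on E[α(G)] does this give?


E[|E(G)|] = C(187, 2)·p = 17391 · (1/1309) = 93/7.
E[α(G)] ≥ n − E[|E(G)|] = 187 − 93/7 = 1216/7.
Numerically: ≈ 173.7143.
(This is only a lower bound; the true E[α(G)] may be larger.)

E[α(G)] ≥ 1216/7 ≈ 173.7143.


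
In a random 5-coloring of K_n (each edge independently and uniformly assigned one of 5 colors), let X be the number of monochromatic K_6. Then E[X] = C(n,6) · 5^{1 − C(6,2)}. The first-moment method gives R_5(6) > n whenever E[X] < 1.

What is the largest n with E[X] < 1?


We need C(n, 6) · 5^{1 − 15} < 1, i.e. C(n, 6) < 5^{15 − 1} = 6103515625.
Check values of n near the boundary:
  n = 129: C(129, 6) = 5688177600; 5688177600 < 6103515625? YES
  n = 130: C(130, 6) = 5963412000; 5963412000 < 6103515625? YES
  n = 131: C(131, 6) = 6249655776; 6249655776 < 6103515625? NO
  n = 132: C(132, 6) = 6547258432; 6547258432 < 6103515625? NO
  n = 133: C(133, 6) = 6856577728; 6856577728 < 6103515625? NO
The largest n with C(n, 6) < 6103515625 is n = 130 (where E[X] = 47707296/48828125 ≈ 0.977045). Hence R_5(6) > 130, i.e. R_5(6) ≥ 131.

Largest n = 130; hence R_5(6) > 130.


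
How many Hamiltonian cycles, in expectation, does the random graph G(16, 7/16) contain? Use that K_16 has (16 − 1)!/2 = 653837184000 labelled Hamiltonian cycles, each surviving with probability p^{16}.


K_16 has (16 − 1)!/2 = 653837184000 labelled Hamiltonian cycles.
For each such Hamiltonian cycle H, let X_H = 1 if all 16 edges of H are present in G. Then P[X_H = 1] = p^{16} = (7/16)^{16} = 33232930569601/18446744073709551616.
Summing the indicators: E[X] = Σ_H E[X_H] = 653837184000 · p^{16} = 653837184000 · 33232930569601/18446744073709551616 = 21219654042671322112875/18014398509481984.
Numerically: E[X] ≈ 1.178e+06.

E[X] = 653837184000 · (7/16)^{16} = 21219654042671322112875/18014398509481984 ≈ 1.178e+06.


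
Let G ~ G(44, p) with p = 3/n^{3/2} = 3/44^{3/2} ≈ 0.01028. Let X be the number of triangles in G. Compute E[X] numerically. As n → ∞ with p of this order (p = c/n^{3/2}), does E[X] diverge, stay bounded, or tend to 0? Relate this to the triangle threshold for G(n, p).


Number of potential triangles: C(44, 3) = 13244.
Each occurs with probability p³ ≈ (0.01028)³ ≈ 1.085992e-06.
By linearity: E[X] = C(44, 3)·p³ ≈ 13244 · 1.085992e-06 ≈ 0.0144.
Since α = 3/2 > 1, p = c/n^{3/2} = o(1/n) is below the triangle threshold p ~ 1/n. Asymptotically E[X] ~ (c³/6)·n^{3(1−α)} = (3³/6)·n^{-1.5} → 0, so by Markov's inequality G has no triangles w.h.p.

E[X] ≈ 0.0144; in regime p = Θ(1/n^{3/2}) E[X] tends to 0 (below the triangle threshold p ~ 1/n).


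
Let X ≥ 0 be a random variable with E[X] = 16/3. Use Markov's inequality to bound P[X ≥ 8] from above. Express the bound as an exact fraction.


μ = E[X] = 16/3, a = 8.
Markov: P[X ≥ 8] ≤ μ/a = (16/3)/8 = 2/3.
Numerically: ≈ 0.666667.
(Since a = 8 > μ = 5.333333, the bound 2/3 is < 1 and informative.)

P[X ≥ 8] ≤ 2/3 ≈ 0.666667.


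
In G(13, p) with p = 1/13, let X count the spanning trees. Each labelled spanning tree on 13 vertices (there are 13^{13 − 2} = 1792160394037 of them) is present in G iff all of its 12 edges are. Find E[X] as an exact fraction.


K_13 has 13^{13 − 2} = 1792160394037 labelled spanning trees.
For each such spanning tree H, let X_H = 1 if all 12 edges of H are present in G. Then P[X_H = 1] = p^{12} = (1/13)^{12} = 1/23298085122481.
Summing the indicators: E[X] = Σ_H E[X_H] = 1792160394037 · p^{12} = 1792160394037 · 1/23298085122481 = 1/13.
Numerically: E[X] ≈ 0.07692.

E[X] = 1792160394037 · (1/13)^{12} = 1/13 ≈ 0.07692.


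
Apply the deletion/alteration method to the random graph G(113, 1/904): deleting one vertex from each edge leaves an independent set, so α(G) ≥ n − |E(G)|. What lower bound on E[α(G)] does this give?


E[|E(G)|] = C(113, 2)·p = 6328 · (1/904) = 7.
E[α(G)] ≥ n − E[|E(G)|] = 113 − 7 = 106.
Numerically: ≈ 106.0000.
(This is only a lower bound; the true E[α(G)] may be larger.)

E[α(G)] ≥ 106 ≈ 106.0000.


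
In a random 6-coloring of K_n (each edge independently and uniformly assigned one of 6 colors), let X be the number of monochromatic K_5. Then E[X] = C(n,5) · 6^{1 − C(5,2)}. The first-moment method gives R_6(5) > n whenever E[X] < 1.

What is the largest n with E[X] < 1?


We need C(n, 5) · 6^{1 − 10} < 1, i.e. C(n, 5) < 6^{10 − 1} = 10077696.
Check values of n near the boundary:
  n = 66: C(66, 5) = 8936928; 8936928 < 10077696? YES
  n = 67: C(67, 5) = 9657648; 9657648 < 10077696? YES
  n = 68: C(68, 5) = 10424128; 10424128 < 10077696? NO
  n = 69: C(69, 5) = 11238513; 11238513 < 10077696? NO
The largest n with C(n, 5) < 10077696 is n = 67 (where E[X] = 67067/69984 ≈ 0.95832). Hence R_6(5) > 67, i.e. R_6(5) ≥ 68.

Largest n = 67; hence R_6(5) > 67.


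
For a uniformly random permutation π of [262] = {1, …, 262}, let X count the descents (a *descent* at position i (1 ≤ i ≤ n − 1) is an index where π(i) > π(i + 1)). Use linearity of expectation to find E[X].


Write X = Σ X_I over i = 1, …, 261, with X_I the indicator of one descent.
There are 261 indicators.
For each fixed i, the pair (π(i), π(i+1)) is a uniformly random ordered pair of distinct values from {1, …, 262}; by symmetry P[π(i) > π(i+1)] = 1/2.
By linearity: E[X] = 261 · (1/2) = (262 − 1) · (1/2) = 261/2 ≈ 130.500.

E[X] = 261/2 = 130.500.


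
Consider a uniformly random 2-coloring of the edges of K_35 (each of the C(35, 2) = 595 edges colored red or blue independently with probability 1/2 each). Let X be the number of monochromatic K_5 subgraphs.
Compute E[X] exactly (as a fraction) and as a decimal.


Let X = Σ_S X_S over the C(35, 5) = 324632 subsets S of size 5, where X_S = 1 if the K_5 on S is monochromatic.
For a fixed S, the K_5 on S has C(5, 2) = 10 edges. P[all 10 edges red] = (1/2)^10, and likewise for blue, so P[monochromatic] = 2·(1/2)^10 = 2^{1 − 10} = 1/512.
By linearity: E[X] = C(35, 5) · 2^{1 − 10} = 324632 · 1/512 = 40579/64.
Numerically: E[X] ≈ 634.047.

E[X] = C(35,5)·2^(1−C(5,2)) = 40579/64 ≈ 634.047.


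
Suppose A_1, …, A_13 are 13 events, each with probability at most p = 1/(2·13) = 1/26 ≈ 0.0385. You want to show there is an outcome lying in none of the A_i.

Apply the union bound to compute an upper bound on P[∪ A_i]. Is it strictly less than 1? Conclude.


Union bound: P[∪_{i=1}^{13} A_i] ≤ Σ_i P[A_i] ≤ 13·p = 13·(1/26) = 1/2.
Numerically: 1/2 ≈ 0.5000.
Is 1/2 < 1? YES.
Since P[∪ A_i] ≤ 1/2 < 1, the complement has P[∩ A_i^c] ≥ 1 − 1/2 = 1/2 > 0, so some outcome avoids every A_i.

13·p = 1/2 ≈ 0.5000; existence CERTIFIED by the union bound.


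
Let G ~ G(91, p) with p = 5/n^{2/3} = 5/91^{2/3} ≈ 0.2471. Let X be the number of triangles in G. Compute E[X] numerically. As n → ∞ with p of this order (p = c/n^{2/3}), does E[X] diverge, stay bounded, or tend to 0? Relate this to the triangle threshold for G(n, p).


Number of potential triangles: C(91, 3) = 121485.
Each occurs with probability p³ ≈ (0.2471)³ ≈ 1.509480e-02.
By linearity: E[X] = C(91, 3)·p³ ≈ 121485 · 1.509480e-02 ≈ 1833.7912.
Since α = 2/3 < 1, p = c/n^{2/3} ≫ 1/n is above the triangle threshold p ~ 1/n. Asymptotically E[X] ~ (c³/6)·n^{3(1−α)} = (5³/6)·n^{1} → ∞; triangles are abundant w.h.p.

E[X] ≈ 1833.7912; in regime p = Θ(1/n^{2/3}) E[X] diverges (above the triangle threshold p ~ 1/n).


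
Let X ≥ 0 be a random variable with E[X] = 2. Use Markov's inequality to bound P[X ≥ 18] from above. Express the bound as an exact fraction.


μ = E[X] = 2, a = 18.
Markov: P[X ≥ 18] ≤ μ/a = (2)/18 = 1/9.
Numerically: ≈ 0.1111.
(Since a = 18 > μ = 2.0000, the bound 1/9 is < 1 and informative.)

P[X ≥ 18] ≤ 1/9 ≈ 0.1111.


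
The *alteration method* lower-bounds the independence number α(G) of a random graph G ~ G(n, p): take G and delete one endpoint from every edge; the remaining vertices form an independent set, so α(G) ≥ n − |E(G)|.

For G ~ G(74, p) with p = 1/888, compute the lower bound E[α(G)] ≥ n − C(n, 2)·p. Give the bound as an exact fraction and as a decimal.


E[|E(G)|] = C(74, 2)·p = 2701 · (1/888) = 73/24.
E[α(G)] ≥ n − E[|E(G)|] = 74 − 73/24 = 1703/24.
Numerically: ≈ 70.95833.
(This is only a lower bound; the true E[α(G)] may be larger.)

E[α(G)] ≥ 1703/24 ≈ 70.95833.


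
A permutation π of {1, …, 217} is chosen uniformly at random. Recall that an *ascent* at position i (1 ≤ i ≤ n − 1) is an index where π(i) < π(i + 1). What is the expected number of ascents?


Write X = Σ X_I over i = 1, …, 216, with X_I the indicator of one ascent.
There are 216 indicators.
For each fixed i, the pair (π(i), π(i+1)) is a uniformly random ordered pair of distinct values from {1, …, 217}; by symmetry P[π(i) < π(i+1)] = 1/2.
By linearity: E[X] = 216 · (1/2) = (217 − 1) · (1/2) = 108 ≈ 108.000.

E[X] = 108 = 108.000.


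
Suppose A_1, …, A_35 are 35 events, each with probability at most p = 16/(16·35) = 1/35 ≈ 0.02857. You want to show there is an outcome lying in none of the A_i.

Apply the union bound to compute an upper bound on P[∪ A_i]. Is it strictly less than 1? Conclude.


Union bound: P[∪_{i=1}^{35} A_i] ≤ Σ_i P[A_i] ≤ 35·p = 35·(1/35) = 1.
Numerically: 1 ≈ 1.00000.
Is 1 < 1? NO.
Since the bound 1 is ≥ 1, the union bound is uninformative here; it does NOT by itself certify existence.

35·p = 1 ≈ 1.00000; existence NOT certified by the union bound.


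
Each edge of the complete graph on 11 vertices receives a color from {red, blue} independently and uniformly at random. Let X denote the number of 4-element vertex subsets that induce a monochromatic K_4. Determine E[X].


Let X = Σ_S X_S over the C(11, 4) = 330 subsets S of size 4, where X_S = 1 if the K_4 on S is monochromatic.
For a fixed S, the K_4 on S has C(4, 2) = 6 edges. P[all 6 edges red] = (1/2)^6, and likewise for blue, so P[monochromatic] = 2·(1/2)^6 = 2^{1 − 6} = 1/32.
Summing: E[X] = C(11, 4) · 2^{1 − 6} = 330 · 1/32 = 165/16.
Numerically: E[X] ≈ 10.31250.

E[X] = C(11,4)·2^(1−C(4,2)) = 165/16 ≈ 10.31250.


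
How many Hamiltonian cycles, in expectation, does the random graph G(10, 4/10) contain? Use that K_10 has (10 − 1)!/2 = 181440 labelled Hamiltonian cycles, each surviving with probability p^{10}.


K_10 has (10 − 1)!/2 = 181440 labelled Hamiltonian cycles.
For each such Hamiltonian cycle H, let X_H = 1 if all 10 edges of H are present in G. Then P[X_H = 1] = p^{10} = (2/5)^{10} = 1024/9765625.
By linearity of expectation: E[X] = Σ_H E[X_H] = 181440 · p^{10} = 181440 · 1024/9765625 = 37158912/1953125.
Numerically: E[X] ≈ 19.

E[X] = 181440 · (2/5)^{10} = 37158912/1953125 ≈ 19.


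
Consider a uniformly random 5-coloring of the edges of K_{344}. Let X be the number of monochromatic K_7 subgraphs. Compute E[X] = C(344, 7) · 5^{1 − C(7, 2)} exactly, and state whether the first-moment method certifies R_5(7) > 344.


E[X] = C(344, 7) · 5^{1 − 21} = 106364775244728 · 5^{−20} = 106364775244728/95367431640625.
As a reduced fraction: E[X] = 106364775244728/95367431640625 ≈ 1.1153155.
Is E[X] < 1? NO.
Since E[X] ≥ 1, the first-moment bound is inconclusive at n = 344; it does NOT by itself certify R_5(7) > 344.

E[X] = 106364775244728/95367431640625 ≈ 1.1153155; E[X] ≥ 1; first-moment method inconclusive here.


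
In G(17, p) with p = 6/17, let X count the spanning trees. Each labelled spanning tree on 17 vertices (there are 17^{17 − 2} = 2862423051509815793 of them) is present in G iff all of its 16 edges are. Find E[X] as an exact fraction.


K_17 has 17^{17 − 2} = 2862423051509815793 labelled spanning trees.
For each such spanning tree H, let X_H = 1 if all 16 edges of H are present in G. Then P[X_H = 1] = p^{16} = (6/17)^{16} = 2821109907456/48661191875666868481.
By linearity of expectation: E[X] = Σ_H E[X_H] = 2862423051509815793 · p^{16} = 2862423051509815793 · 2821109907456/48661191875666868481 = 2821109907456/17.
Numerically: E[X] ≈ 1.6595e+11.

E[X] = 2862423051509815793 · (6/17)^{16} = 2821109907456/17 ≈ 1.6595e+11.


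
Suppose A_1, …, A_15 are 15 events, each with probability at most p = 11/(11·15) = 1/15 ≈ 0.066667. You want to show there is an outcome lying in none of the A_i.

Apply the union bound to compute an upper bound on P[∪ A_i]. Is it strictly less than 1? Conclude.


Union bound: P[∪_{i=1}^{15} A_i] ≤ Σ_i P[A_i] ≤ 15·p = 15·(1/15) = 1.
Numerically: 1 ≈ 1.000000.
Is 1 < 1? NO.
Since the bound 1 is ≥ 1, the union bound is uninformative here; it does NOT by itself certify existence.

15·p = 1 ≈ 1.000000; existence NOT certified by the union bound.


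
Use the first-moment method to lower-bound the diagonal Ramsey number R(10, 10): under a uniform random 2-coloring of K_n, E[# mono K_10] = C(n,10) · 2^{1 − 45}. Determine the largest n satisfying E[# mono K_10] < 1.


We need C(n, 10) · 2^{1 − 45} < 1, i.e. C(n, 10) < 2^{45 − 1} = 17592186044416.
Check values of n near the boundary:
  n = 97: C(97, 10) = 12576469727536; 12576469727536 < 17592186044416? YES
  n = 98: C(98, 10) = 14005614014756; 14005614014756 < 17592186044416? YES
  n = 99: C(99, 10) = 15579278510796; 15579278510796 < 17592186044416? YES
  n = 100: C(100, 10) = 17310309456440; 17310309456440 < 17592186044416? YES
  n = 101: C(101, 10) = 19212541264840; 19212541264840 < 17592186044416? NO
  n = 102: C(102, 10) = 21300860967540; 21300860967540 < 17592186044416? NO
  n = 103: C(103, 10) = 23591276125340; 23591276125340 < 17592186044416? NO
The largest n with C(n, 10) < 17592186044416 is n = 100 (where E[X] = 2163788682055/2199023255552 ≈ 0.984). Hence R(10, 10) > 100, i.e. R(10, 10) ≥ 101.

Largest n = 100; hence R(10, 10) > 100.


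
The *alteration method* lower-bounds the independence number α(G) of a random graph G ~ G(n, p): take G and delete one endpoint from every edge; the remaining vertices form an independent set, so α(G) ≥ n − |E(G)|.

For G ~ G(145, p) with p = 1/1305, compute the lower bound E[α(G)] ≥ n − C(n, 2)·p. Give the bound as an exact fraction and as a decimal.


E[|E(G)|] = C(145, 2)·p = 10440 · (1/1305) = 8.
E[α(G)] ≥ n − E[|E(G)|] = 145 − 8 = 137.
Numerically: ≈ 137.0000.
(This is only a lower bound; the true E[α(G)] may be larger.)

E[α(G)] ≥ 137 ≈ 137.0000.


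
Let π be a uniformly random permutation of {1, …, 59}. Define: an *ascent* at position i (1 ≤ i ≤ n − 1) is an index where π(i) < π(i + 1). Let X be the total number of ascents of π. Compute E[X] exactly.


Write X = Σ X_I over i = 1, …, 58, with X_I the indicator of one ascent.
There are 58 indicators.
For each fixed i, the pair (π(i), π(i+1)) is a uniformly random ordered pair of distinct values from {1, …, 59}; by symmetry P[π(i) < π(i+1)] = 1/2.
By linearity: E[X] = 58 · (1/2) = (59 − 1) · (1/2) = 29 ≈ 29.00000.

E[X] = 29 = 29.00000.


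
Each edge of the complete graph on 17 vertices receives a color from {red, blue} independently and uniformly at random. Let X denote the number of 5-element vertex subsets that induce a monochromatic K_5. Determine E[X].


Let X = Σ_S X_S over the C(17, 5) = 6188 subsets S of size 5, where X_S = 1 if the K_5 on S is monochromatic.
For a fixed S, the K_5 on S has C(5, 2) = 10 edges. P[all 10 edges red] = (1/2)^10, and likewise for blue, so P[monochromatic] = 2·(1/2)^10 = 2^{1 − 10} = 1/512.
By linearity: E[X] = C(17, 5) · 2^{1 − 10} = 6188 · 1/512 = 1547/128.
Numerically: E[X] ≈ 12.0859.

E[X] = C(17,5)·2^(1−C(5,2)) = 1547/128 ≈ 12.0859.


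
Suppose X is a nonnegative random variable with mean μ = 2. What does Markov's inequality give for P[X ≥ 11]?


μ = E[X] = 2, a = 11.
Markov: P[X ≥ 11] ≤ μ/a = (2)/11 = 2/11.
Numerically: ≈ 0.18182.
(Since a = 11 > μ = 2.00000, the bound 2/11 is < 1 and informative.)

P[X ≥ 11] ≤ 2/11 ≈ 0.18182.


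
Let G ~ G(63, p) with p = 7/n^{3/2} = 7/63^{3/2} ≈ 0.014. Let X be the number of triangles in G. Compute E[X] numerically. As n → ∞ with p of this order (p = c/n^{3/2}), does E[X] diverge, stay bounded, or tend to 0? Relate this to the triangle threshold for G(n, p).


Number of potential triangles: C(63, 3) = 39711.
Each occurs with probability p³ ≈ (0.014)³ ≈ 2.743226e-06.
By linearity: E[X] = C(63, 3)·p³ ≈ 39711 · 2.743226e-06 ≈ 0.1089.
Since α = 3/2 > 1, p = c/n^{3/2} = o(1/n) is below the triangle threshold p ~ 1/n. Asymptotically E[X] ~ (c³/6)·n^{3(1−α)} = (7³/6)·n^{-1.5} → 0, so by Markov's inequality G has no triangles w.h.p.

E[X] ≈ 0.1089; in regime p = Θ(1/n^{3/2}) E[X] tends to 0 (below the triangle threshold p ~ 1/n).


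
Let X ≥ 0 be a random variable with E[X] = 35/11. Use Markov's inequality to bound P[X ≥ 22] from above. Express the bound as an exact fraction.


μ = E[X] = 35/11, a = 22.
Markov: P[X ≥ 22] ≤ μ/a = (35/11)/22 = 35/242.
Numerically: ≈ 0.144628.
(Since a = 22 > μ = 3.181818, the bound 35/242 is < 1 and informative.)

P[X ≥ 22] ≤ 35/242 ≈ 0.144628.


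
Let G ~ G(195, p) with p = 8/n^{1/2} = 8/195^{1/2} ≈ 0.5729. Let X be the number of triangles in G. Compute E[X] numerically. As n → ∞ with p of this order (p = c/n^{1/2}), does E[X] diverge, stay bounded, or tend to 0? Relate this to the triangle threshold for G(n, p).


Number of potential triangles: C(195, 3) = 1216865.
Each occurs with probability p³ ≈ (0.5729)³ ≈ 1.880261e-01.
By linearity: E[X] = C(195, 3)·p³ ≈ 1216865 · 1.880261e-01 ≈ 228802.3306.
Since α = 1/2 < 1, p = c/n^{1/2} ≫ 1/n is above the triangle threshold p ~ 1/n. Asymptotically E[X] ~ (c³/6)·n^{3(1−α)} = (8³/6)·n^{1.5} → ∞; triangles are abundant w.h.p.

E[X] ≈ 228802.3306; in regime p = Θ(1/n^{1/2}) E[X] diverges (above the triangle threshold p ~ 1/n).


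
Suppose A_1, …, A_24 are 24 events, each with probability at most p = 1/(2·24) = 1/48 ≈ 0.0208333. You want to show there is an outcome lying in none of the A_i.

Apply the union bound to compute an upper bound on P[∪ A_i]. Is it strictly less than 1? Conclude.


Union bound: P[∪_{i=1}^{24} A_i] ≤ Σ_i P[A_i] ≤ 24·p = 24·(1/48) = 1/2.
Numerically: 1/2 ≈ 0.5000000.
Is 1/2 < 1? YES.
Since P[∪ A_i] ≤ 1/2 < 1, the complement has P[∩ A_i^c] ≥ 1 − 1/2 = 1/2 > 0, so some outcome avoids every A_i.

24·p = 1/2 ≈ 0.5000000; existence CERTIFIED by the union bound.


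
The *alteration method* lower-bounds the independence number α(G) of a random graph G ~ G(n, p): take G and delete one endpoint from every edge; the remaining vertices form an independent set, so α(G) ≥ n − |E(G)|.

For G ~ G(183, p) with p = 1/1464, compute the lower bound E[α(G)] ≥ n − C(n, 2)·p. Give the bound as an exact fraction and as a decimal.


E[|E(G)|] = C(183, 2)·p = 16653 · (1/1464) = 91/8.
E[α(G)] ≥ n − E[|E(G)|] = 183 − 91/8 = 1373/8.
Numerically: ≈ 171.625.
(This is only a lower bound; the true E[α(G)] may be larger.)

E[α(G)] ≥ 1373/8 ≈ 171.625.


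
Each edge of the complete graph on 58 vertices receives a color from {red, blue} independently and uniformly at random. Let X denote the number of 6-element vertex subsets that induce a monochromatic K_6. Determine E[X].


Let X = Σ_S X_S over the C(58, 6) = 40475358 subsets S of size 6, where X_S = 1 if the K_6 on S is monochromatic.
For a fixed S, the K_6 on S has C(6, 2) = 15 edges. P[all 15 edges red] = (1/2)^15, and likewise for blue, so P[monochromatic] = 2·(1/2)^15 = 2^{1 − 15} = 1/16384.
By linearity: E[X] = C(58, 6) · 2^{1 − 15} = 40475358 · 1/16384 = 20237679/8192.
Numerically: E[X] ≈ 2470.419800.

E[X] = C(58,6)·2^(1−C(6,2)) = 20237679/8192 ≈ 2470.419800.


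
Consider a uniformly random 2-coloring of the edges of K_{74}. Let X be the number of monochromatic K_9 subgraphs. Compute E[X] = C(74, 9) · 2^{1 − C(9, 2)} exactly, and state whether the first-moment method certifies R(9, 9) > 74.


E[X] = C(74, 9) · 2^{1 − 36} = 110524147514 · 2^{−35} = 110524147514/34359738368.
As a reduced fraction: E[X] = 55262073757/17179869184 ≈ 3.2167.
Is E[X] < 1? NO.
Since E[X] ≥ 1, the first-moment bound is inconclusive at n = 74; it does NOT by itself certify R(9, 9) > 74.

E[X] = 55262073757/17179869184 ≈ 3.2167; E[X] ≥ 1; first-moment method inconclusive here.


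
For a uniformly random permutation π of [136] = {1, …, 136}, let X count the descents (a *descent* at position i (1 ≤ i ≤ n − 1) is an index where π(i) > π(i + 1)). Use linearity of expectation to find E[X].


Write X = Σ X_I over i = 1, …, 135, with X_I the indicator of one descent.
There are 135 indicators.
For each fixed i, the pair (π(i), π(i+1)) is a uniformly random ordered pair of distinct values from {1, …, 136}; by symmetry P[π(i) > π(i+1)] = 1/2.
By linearity: E[X] = 135 · (1/2) = (136 − 1) · (1/2) = 135/2 ≈ 67.50000.

E[X] = 135/2 = 67.50000.


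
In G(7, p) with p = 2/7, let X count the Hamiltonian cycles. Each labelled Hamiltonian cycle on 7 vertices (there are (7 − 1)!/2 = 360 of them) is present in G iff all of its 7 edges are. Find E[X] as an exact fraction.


K_7 has (7 − 1)!/2 = 360 labelled Hamiltonian cycles.
For each such Hamiltonian cycle H, let X_H = 1 if all 7 edges of H are present in G. Then P[X_H = 1] = p^{7} = (2/7)^{7} = 128/823543.
Summing the indicators: E[X] = Σ_H E[X_H] = 360 · p^{7} = 360 · 128/823543 = 46080/823543.
Numerically: E[X] ≈ 0.0559534.

E[X] = 360 · (2/7)^{7} = 46080/823543 ≈ 0.0559534.


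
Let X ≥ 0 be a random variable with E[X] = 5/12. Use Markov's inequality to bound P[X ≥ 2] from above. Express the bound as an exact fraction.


μ = E[X] = 5/12, a = 2.
Markov: P[X ≥ 2] ≤ μ/a = (5/12)/2 = 5/24.
Numerically: ≈ 0.208333.
(Since a = 2 > μ = 0.416667, the bound 5/24 is < 1 and informative.)

P[X ≥ 2] ≤ 5/24 ≈ 0.208333.


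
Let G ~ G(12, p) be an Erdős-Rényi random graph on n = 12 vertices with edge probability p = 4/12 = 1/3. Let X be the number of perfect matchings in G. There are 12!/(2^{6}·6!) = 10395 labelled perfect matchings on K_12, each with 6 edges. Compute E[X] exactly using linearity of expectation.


K_12 has 12!/(2^{6}·6!) = 10395 labelled perfect matchings.
For each such perfect matching H, let X_H = 1 if all 6 edges of H are present in G. Then P[X_H = 1] = p^{6} = (1/3)^{6} = 1/729.
By linearity: E[X] = Σ_H E[X_H] = 10395 · p^{6} = 10395 · 1/729 = 385/27.
Numerically: E[X] ≈ 14.259.

E[X] = 10395 · (1/3)^{6} = 385/27 ≈ 14.259.


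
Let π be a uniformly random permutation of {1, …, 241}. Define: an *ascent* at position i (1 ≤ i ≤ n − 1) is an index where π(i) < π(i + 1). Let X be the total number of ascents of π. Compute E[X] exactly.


Write X = Σ X_I over i = 1, …, 240, with X_I the indicator of one ascent.
There are 240 indicators.
For each fixed i, the pair (π(i), π(i+1)) is a uniformly random ordered pair of distinct values from {1, …, 241}; by symmetry P[π(i) < π(i+1)] = 1/2.
By linearity: E[X] = 240 · (1/2) = (241 − 1) · (1/2) = 120 ≈ 120.000000.

E[X] = 120 = 120.000000.


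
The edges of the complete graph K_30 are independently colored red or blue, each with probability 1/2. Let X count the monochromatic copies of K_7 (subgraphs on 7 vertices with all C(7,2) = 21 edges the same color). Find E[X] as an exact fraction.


Let X = Σ_S X_S over the C(30, 7) = 2035800 subsets S of size 7, where X_S = 1 if the K_7 on S is monochromatic.
For a fixed S, the K_7 on S has C(7, 2) = 21 edges. P[all 21 edges red] = (1/2)^21, and likewise for blue, so P[monochromatic] = 2·(1/2)^21 = 2^{1 − 21} = 1/1048576.
Summing: E[X] = C(30, 7) · 2^{1 − 21} = 2035800 · 1/1048576 = 254475/131072.
Numerically: E[X] ≈ 1.941490.

E[X] = C(30,7)·2^(1−C(7,2)) = 254475/131072 ≈ 1.941490.


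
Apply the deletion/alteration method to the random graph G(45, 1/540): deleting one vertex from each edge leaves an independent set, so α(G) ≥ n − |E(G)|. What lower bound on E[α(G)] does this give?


E[|E(G)|] = C(45, 2)·p = 990 · (1/540) = 11/6.
E[α(G)] ≥ n − E[|E(G)|] = 45 − 11/6 = 259/6.
Numerically: ≈ 43.167.
(This is only a lower bound; the true E[α(G)] may be larger.)

E[α(G)] ≥ 259/6 ≈ 43.167.


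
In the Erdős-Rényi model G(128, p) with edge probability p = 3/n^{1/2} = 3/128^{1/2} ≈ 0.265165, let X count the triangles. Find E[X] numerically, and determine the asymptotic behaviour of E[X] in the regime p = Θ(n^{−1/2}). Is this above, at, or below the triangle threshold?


Number of potential triangles: C(128, 3) = 341376.
Each occurs with probability p³ ≈ (0.265165)³ ≈ 1.86444171e-02.
By linearity: E[X] = C(128, 3)·p³ ≈ 341376 · 1.86444171e-02 ≈ 6364.756526.
Since α = 1/2 < 1, p = c/n^{1/2} ≫ 1/n is above the triangle threshold p ~ 1/n. Asymptotically E[X] ~ (c³/6)·n^{3(1−α)} = (3³/6)·n^{1.5} → ∞; triangles are abundant w.h.p.

E[X] ≈ 6364.756526; in regime p = Θ(1/n^{1/2}) E[X] diverges (above the triangle threshold p ~ 1/n).


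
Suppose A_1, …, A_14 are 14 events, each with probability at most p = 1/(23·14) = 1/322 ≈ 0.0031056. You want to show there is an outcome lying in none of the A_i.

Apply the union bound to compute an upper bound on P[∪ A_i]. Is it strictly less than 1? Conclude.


Union bound: P[∪_{i=1}^{14} A_i] ≤ Σ_i P[A_i] ≤ 14·p = 14·(1/322) = 1/23.
Numerically: 1/23 ≈ 0.0434783.
Is 1/23 < 1? YES.
Since P[∪ A_i] ≤ 1/23 < 1, the complement has P[∩ A_i^c] ≥ 1 − 1/23 = 22/23 > 0, so some outcome avoids every A_i.

14·p = 1/23 ≈ 0.0434783; existence CERTIFIED by the union bound.


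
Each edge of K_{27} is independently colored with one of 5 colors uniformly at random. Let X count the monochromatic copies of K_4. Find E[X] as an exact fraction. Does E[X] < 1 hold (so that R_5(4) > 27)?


E[X] = C(27, 4) · 5^{1 − 6} = 17550 · 5^{−5} = 17550/3125.
As a reduced fraction: E[X] = 702/125 ≈ 5.6160000.
Is E[X] < 1? NO.
Since E[X] ≥ 1, the first-moment bound is inconclusive at n = 27; it does NOT by itself certify R_5(4) > 27.

E[X] = 702/125 ≈ 5.6160000; E[X] ≥ 1; first-moment method inconclusive here.


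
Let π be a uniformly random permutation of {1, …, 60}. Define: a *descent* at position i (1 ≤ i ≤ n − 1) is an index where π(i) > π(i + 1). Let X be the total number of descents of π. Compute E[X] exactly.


Write X = Σ X_I over i = 1, …, 59, with X_I the indicator of one descent.
There are 59 indicators.
For each fixed i, the pair (π(i), π(i+1)) is a uniformly random ordered pair of distinct values from {1, …, 60}; by symmetry P[π(i) > π(i+1)] = 1/2.
By linearity: E[X] = 59 · (1/2) = (60 − 1) · (1/2) = 59/2 ≈ 29.500.

E[X] = 59/2 = 29.500.
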